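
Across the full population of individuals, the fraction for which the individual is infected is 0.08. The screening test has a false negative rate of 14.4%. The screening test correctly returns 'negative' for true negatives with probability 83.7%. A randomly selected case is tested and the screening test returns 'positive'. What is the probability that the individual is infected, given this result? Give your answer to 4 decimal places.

P(H | E) ≈ 0.3135

Let H be the event that the individual is infected. P(H) = 0.08, so P(¬H) = 0.92. With E the 'positive' result, P(E|H) = 0.856 and P(E|¬H) = 0.163.
P(E) = 0.856·0.08 + 0.163·0.92 = 0.068480 + 0.14996 = 0.21844.
By Bayes' theorem, P(H|E) = 0.068480 / 0.21844 = 0.3135.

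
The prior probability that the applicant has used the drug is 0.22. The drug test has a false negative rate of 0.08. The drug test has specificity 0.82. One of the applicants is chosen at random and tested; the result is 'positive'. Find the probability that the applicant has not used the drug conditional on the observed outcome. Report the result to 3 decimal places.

P(¬H | E) ≈ 0.410

Let H be the event that the applicant has used the drug. P(H) = 0.22, so P(¬H) = 0.78. With E the 'positive' result, P(E|H) = 0.92 and P(E|¬H) = 0.18.
P(E) = 0.92·0.22 + 0.18·0.78 = 0.20240 + 0.14040 = 0.34280.
By Bayes' theorem, P(H|E) = 0.20240 / 0.34280 = 0.590. Hence P(¬H|E) = 1 − 0.590 = 0.410.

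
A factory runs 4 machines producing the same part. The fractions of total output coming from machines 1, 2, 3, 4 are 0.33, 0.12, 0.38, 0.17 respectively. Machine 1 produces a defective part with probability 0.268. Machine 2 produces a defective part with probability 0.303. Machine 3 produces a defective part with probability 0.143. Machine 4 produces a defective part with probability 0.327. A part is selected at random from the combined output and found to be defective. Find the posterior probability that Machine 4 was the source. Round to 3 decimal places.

P(defective|M1) = 0.268; P(defective|M2) = 0.303; P(defective|M3) = 0.143; P(defective|M4) = 0.327.
Prior × likelihood for each source: 0.33·0.268=0.08844, 0.12·0.303=0.03636, 0.38·0.143=0.05434, 0.17·0.327=0.05559. Summing gives P(defective) = 0.23473.
P(Machine 4 | defective) = 0.05559 / 0.23473 = 0.237.

Posterior probability ≈ 0.237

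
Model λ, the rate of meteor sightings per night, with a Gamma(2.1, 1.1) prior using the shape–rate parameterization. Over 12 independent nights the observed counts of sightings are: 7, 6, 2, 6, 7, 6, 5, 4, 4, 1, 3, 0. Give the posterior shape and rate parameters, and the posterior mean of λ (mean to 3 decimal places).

Posterior: Gamma(shape=53.1, rate=13.1); mean ≈ 4.053

Total count ∑xᵢ = 51 over n = 12 nights.
Gamma is conjugate to the Poisson likelihood: posterior is Gamma(shape = 2.1+51 = 53.1, rate = 1.1+12 = 13.1).
E[λ | data] = 53.1/13.1 = 4.053.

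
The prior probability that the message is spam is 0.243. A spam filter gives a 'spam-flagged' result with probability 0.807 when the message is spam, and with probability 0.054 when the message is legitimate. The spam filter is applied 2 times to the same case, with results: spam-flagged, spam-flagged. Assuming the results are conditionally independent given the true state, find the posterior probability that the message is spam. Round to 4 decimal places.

With H the event that the message is spam, the joint likelihood of the observed sequence is P(data|H) = 0.807·0.807 = 0.65125 and P(data|¬H) = 0.054·0.054 = 0.0029160.
Bayes: P(H|data) = 0.243·0.65125 / (0.243·0.65125 + 0.757·0.0029160) = 0.15825/0.16046 = 0.9862.

Posterior P(H) ≈ 0.9862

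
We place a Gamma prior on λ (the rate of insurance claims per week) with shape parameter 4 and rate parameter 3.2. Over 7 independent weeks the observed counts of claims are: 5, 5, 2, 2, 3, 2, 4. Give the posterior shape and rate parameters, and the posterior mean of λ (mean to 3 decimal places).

Posterior: Gamma(shape=27, rate=10.2); mean ≈ 2.647

The Poisson likelihood adds the total count to the shape and the number of exposure periods to the rate. Here ∑xᵢ = 23 and n = 7, so shape 4→27 and rate 3.2→10.2.
Posterior mean = shape/rate = 27/10.2 = 2.647.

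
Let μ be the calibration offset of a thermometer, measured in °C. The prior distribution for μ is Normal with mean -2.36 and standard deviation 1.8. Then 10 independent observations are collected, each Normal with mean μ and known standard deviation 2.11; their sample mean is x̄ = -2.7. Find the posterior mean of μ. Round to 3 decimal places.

With known σ, the Normal prior is conjugate. Weight on the data is w = (n/σ²)/(n/σ² + 1/τ₀²) = 2.24613/(2.24613+0.308642) = 0.87919.
Posterior mean = w·x̄ + (1−w)·μ₀ = 0.87919·-2.7 + 0.12081·-2.36 = -2.659.

Posterior mean ≈ -2.659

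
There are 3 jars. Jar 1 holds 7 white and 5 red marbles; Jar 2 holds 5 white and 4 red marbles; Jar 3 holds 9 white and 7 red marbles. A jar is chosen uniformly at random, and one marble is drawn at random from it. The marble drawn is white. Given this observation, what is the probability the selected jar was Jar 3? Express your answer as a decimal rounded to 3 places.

Posterior probability ≈ 0.331

Tabulate prior·likelihood by source: [1] prior 0.333333, lik 0.5833, product 0.1944; [2] prior 0.333333, lik 0.5556, product 0.1852; [3] prior 0.333333, lik 0.5625, product 0.1875.
Normalizing constant = 0.56713; the posterior for Jar 3 is its product over the sum, 0.1875/0.56713 = 0.331.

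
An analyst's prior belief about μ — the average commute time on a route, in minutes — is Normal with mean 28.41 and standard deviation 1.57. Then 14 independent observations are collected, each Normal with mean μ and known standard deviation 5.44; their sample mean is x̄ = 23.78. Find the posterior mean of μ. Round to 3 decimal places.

Posterior mean ≈ 25.917

Prior precision 1/τ₀² = 1/1.57² = 0.405696; data precision n/σ² = 14/5.44² = 0.473075.
Posterior precision = 0.405696 + 0.473075 = 0.878771.
Posterior mean = (0.405696·28.41 + 0.473075·23.78) / 0.878771 = 25.917.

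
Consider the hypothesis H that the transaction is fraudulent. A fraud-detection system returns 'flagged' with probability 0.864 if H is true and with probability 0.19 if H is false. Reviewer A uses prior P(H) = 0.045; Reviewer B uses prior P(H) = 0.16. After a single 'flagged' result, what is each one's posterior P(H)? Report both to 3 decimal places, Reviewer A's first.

P('+'|H) = 0.864, P('+'|¬H) = 0.19.
Reviewer A: numerator 0.864·0.045 = 0.038880; evidence = 0.038880+0.19·0.955 = 0.22033; posterior = 0.176.
Reviewer B: numerator 0.864·0.16 = 0.13824; evidence = 0.13824+0.19·0.84 = 0.29784; posterior = 0.464.

Reviewer A: 0.176; Reviewer B: 0.464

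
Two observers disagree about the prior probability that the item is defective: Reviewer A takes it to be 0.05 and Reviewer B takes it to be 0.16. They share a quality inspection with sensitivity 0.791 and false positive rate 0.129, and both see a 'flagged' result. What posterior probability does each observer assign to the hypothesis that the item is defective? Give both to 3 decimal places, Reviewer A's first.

P('+'|H) = 0.791, P('+'|¬H) = 0.129.
Reviewer A: numerator 0.791·0.05 = 0.039550; evidence = 0.039550+0.129·0.95 = 0.16210; posterior = 0.244.
Reviewer B: numerator 0.791·0.16 = 0.12656; evidence = 0.12656+0.129·0.84 = 0.23492; posterior = 0.539.

Reviewer A: 0.244; Reviewer B: 0.539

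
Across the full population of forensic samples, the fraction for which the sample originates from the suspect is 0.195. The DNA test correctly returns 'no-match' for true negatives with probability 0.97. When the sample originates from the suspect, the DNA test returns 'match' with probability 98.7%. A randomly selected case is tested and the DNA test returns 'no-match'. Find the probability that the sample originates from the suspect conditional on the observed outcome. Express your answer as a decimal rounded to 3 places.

P(H | E) ≈ 0.003

Write H for 'the sample originates from the suspect'. Prior odds H:¬H = 0.195/0.805 = 0.24224. For the 'no-match' outcome, the likelihood ratio is 0.013/0.97 = 0.013402.
Posterior odds = 0.24224 × 0.013402 = 0.0032465, so P(H|E) = 0.0032465/(1+0.0032465) = 0.003.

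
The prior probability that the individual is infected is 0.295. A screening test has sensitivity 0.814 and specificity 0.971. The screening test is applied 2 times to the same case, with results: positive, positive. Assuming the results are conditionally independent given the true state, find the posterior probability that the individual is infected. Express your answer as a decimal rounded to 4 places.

Posterior P(H) ≈ 0.9970

Let H be the event that the individual is infected; start with P(H) = 0.295. P('positive'|H) = 0.814, P('positive'|¬H) = 0.029.
Update on result 1 ('positive'): P(H) ← 0.814·0.2950 / (0.814·0.2950 + 0.029·0.7050) = 0.24013/0.26058 = 0.9215.
Update on result 2 ('positive'): P(H) ← 0.814·0.9215 / (0.814·0.9215 + 0.029·0.0785) = 0.75013/0.75241 = 0.9970.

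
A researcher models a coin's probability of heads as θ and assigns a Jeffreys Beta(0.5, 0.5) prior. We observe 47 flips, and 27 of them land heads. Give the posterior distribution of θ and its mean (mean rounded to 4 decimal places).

Posterior: Beta(27.5, 20.5); mean ≈ 0.5729

The binomial likelihood is conjugate to the Beta prior: with 27 successes and 20 failures, the posterior is Beta(0.5+27, 0.5+20) = Beta(27.5, 20.5).
E[θ | data] = 27.5/(27.5+20.5) = 0.5729.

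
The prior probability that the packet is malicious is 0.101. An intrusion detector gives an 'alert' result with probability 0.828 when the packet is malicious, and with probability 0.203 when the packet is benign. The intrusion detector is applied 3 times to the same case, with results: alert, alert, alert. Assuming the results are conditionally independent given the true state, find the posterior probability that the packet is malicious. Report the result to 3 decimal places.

Let H be the event that the packet is malicious; start with P(H) = 0.101. P('alert'|H) = 0.828, P('alert'|¬H) = 0.203.
Update on result 1 ('alert'): P(H) ← 0.828·0.1010 / (0.828·0.1010 + 0.203·0.8990) = 0.083628/0.26613 = 0.3142.
Update on result 2 ('alert'): P(H) ← 0.828·0.3142 / (0.828·0.3142 + 0.203·0.6858) = 0.26019/0.39940 = 0.6515.
Update on result 3 ('alert'): P(H) ← 0.828·0.6515 / (0.828·0.6515 + 0.203·0.3485) = 0.53941/0.61016 = 0.8840.

Posterior P(H) ≈ 0.884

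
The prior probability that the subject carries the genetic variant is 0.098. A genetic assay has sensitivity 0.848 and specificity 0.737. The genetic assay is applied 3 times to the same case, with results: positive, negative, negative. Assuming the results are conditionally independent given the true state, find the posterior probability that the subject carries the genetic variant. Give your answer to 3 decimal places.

With H the event that the subject carries the genetic variant, the joint likelihood of the observed sequence is P(data|H) = 0.848·0.152·0.152 = 0.019592 and P(data|¬H) = 0.263·0.737·0.737 = 0.14285.
Bayes: P(H|data) = 0.098·0.019592 / (0.098·0.019592 + 0.902·0.14285) = 0.0019200/0.13077 = 0.0147.

Posterior P(H) ≈ 0.015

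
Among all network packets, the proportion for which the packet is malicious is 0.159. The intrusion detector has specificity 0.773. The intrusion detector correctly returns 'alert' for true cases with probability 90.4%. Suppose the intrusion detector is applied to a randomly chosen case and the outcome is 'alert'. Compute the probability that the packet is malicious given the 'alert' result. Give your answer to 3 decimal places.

Let H be the event that the packet is malicious. P(H) = 0.159, so P(¬H) = 0.841. With E the 'alert' result, P(E|H) = 0.904 and P(E|¬H) = 0.227.
P(E) = 0.904·0.159 + 0.227·0.841 = 0.14374 + 0.19091 = 0.33464.
By Bayes' theorem, P(H|E) = 0.14374 / 0.33464 = 0.430.

P(H | E) ≈ 0.430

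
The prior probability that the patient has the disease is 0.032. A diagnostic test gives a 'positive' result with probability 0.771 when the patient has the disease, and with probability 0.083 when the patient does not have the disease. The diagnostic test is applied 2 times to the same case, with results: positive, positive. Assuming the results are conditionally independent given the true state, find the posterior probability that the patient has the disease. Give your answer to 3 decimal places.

With H the event that the patient has the disease, the joint likelihood of the observed sequence is P(data|H) = 0.771·0.771 = 0.59444 and P(data|¬H) = 0.083·0.083 = 0.0068890.
Bayes: P(H|data) = 0.032·0.59444 / (0.032·0.59444 + 0.968·0.0068890) = 0.019022/0.025691 = 0.7404.

Posterior P(H) ≈ 0.740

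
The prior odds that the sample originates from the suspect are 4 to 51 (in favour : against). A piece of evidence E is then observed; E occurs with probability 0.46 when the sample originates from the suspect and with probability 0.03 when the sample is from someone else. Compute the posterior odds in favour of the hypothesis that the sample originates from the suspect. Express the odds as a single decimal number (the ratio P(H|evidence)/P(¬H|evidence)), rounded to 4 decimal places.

Prior odds = 4/51 = 0.078431. In log-odds, ln(0.078431) = -2.5455.
Add log likelihood ratio: ln(15.333) = 2.7300.
Posterior log-odds = 0.18450, so posterior odds = exp(0.18450) = 1.2026.

Posterior odds ≈ 1.2026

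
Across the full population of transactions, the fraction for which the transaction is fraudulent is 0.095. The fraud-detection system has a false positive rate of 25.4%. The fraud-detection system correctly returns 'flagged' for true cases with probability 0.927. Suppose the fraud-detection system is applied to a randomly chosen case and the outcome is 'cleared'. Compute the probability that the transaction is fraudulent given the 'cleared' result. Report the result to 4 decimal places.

P(H | E) ≈ 0.0102

Write H for 'the transaction is fraudulent'. Prior odds H:¬H = 0.095/0.905 = 0.10497. For the 'cleared' outcome, the likelihood ratio is 0.073/0.746 = 0.097855.
Posterior odds = 0.10497 × 0.097855 = 0.010272, so P(H|E) = 0.010272/(1+0.010272) = 0.0102.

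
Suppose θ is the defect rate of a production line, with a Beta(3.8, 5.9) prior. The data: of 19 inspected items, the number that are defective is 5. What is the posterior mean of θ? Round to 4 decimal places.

Observing 5 successes and 14 failures updates Beta(3.8, 5.9) by adding the success and failure counts to the two shape parameters: α = 3.8+5 = 8.8, β = 5.9+14 = 19.9.
E[θ | data] = 8.8/(8.8+19.9) = 0.3066.

Posterior mean ≈ 0.3066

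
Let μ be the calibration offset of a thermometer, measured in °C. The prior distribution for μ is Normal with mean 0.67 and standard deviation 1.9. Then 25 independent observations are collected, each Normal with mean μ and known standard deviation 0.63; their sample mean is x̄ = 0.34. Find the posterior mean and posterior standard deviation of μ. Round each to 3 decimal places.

Posterior mean ≈ 0.341; posterior SD ≈ 0.126

Prior precision 1/τ₀² = 1/1.9² = 0.277008; data precision n/σ² = 25/0.63² = 62.9882.
Posterior precision = 0.277008 + 62.9882 = 63.2652, giving posterior SD = 1/√63.2652 = 0.126.
Posterior mean = (0.277008·0.67 + 62.9882·0.34) / 63.2652 = 0.341.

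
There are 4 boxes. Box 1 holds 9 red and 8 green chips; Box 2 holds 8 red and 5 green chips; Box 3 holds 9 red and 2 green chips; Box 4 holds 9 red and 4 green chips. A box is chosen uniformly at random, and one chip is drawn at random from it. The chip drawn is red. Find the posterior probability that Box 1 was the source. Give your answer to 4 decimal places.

Tabulate prior·likelihood by source: [1] prior 0.25, lik 0.5294, product 0.1324; [2] prior 0.25, lik 0.6154, product 0.1538; [3] prior 0.25, lik 0.8182, product 0.2045; [4] prior 0.25, lik 0.6923, product 0.1731.
Normalizing constant = 0.66382; the posterior for Box 1 is its product over the sum, 0.1324/0.66382 = 0.1994.

Posterior probability ≈ 0.1994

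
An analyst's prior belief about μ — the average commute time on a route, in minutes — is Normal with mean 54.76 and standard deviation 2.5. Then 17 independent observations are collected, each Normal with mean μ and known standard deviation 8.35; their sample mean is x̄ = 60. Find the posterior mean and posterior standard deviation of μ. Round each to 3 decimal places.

Posterior mean ≈ 57.924; posterior SD ≈ 1.574

Prior precision 1/τ₀² = 1/2.5² = 0.160000; data precision n/σ² = 17/8.35² = 0.243824.
Posterior precision = 0.160000 + 0.243824 = 0.403824, giving posterior SD = 1/√0.403824 = 1.574.
Posterior mean = (0.160000·54.76 + 0.243824·60) / 0.403824 = 57.924.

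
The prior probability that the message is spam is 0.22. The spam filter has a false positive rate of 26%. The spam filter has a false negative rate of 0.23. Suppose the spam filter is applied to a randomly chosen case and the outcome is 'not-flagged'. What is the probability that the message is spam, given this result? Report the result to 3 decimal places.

Let H be the event that the message is spam. P(H) = 0.22, so P(¬H) = 0.78. With E the 'not-flagged' result, P(E|H) = 0.23 and P(E|¬H) = 0.74.
P(E) = 0.23·0.22 + 0.74·0.78 = 0.050600 + 0.57720 = 0.62780.
By Bayes' theorem, P(H|E) = 0.050600 / 0.62780 = 0.081.

P(H | E) ≈ 0.081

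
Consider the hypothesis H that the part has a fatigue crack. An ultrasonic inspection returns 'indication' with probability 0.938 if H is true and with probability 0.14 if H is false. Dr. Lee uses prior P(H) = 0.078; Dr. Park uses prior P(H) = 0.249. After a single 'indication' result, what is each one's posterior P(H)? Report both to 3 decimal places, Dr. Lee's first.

The likelihood ratio for an 'indication' result is 0.938/0.14 = 6.7000.
Dr. Lee: prior odds 0.078/0.922 = 0.084599; posterior odds 0.56681; posterior probability 0.362.
Dr. Park: prior odds 0.249/0.751 = 0.33156; posterior odds 2.2214; posterior probability 0.690.

Dr. Lee: 0.362; Dr. Park: 0.690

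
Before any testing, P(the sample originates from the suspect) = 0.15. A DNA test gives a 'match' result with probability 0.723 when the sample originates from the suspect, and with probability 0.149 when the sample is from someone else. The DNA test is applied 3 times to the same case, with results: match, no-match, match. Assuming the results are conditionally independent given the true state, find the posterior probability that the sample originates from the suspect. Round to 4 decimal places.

Let H be the event that the sample originates from the suspect; start with P(H) = 0.15. P('match'|H) = 0.723, P('match'|¬H) = 0.149.
Update on result 1 ('match'): P(H) ← 0.723·0.1500 / (0.723·0.1500 + 0.149·0.8500) = 0.10845/0.23510 = 0.4613.
Update on result 2 ('no-match'): P(H) ← 0.277·0.4613 / (0.277·0.4613 + 0.851·0.5387) = 0.12778/0.58622 = 0.2180.
Update on result 3 ('match'): P(H) ← 0.723·0.2180 / (0.723·0.2180 + 0.149·0.7820) = 0.15759/0.27412 = 0.5749.

Posterior P(H) ≈ 0.5749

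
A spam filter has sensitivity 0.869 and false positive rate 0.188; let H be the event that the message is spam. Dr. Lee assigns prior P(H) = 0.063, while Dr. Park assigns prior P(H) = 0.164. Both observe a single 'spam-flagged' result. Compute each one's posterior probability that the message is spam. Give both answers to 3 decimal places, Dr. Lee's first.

The likelihood ratio for a 'spam-flagged' result is 0.869/0.188 = 4.6223.
Dr. Lee: prior odds 0.063/0.937 = 0.067236; posterior odds 0.31079; posterior probability 0.237.
Dr. Park: prior odds 0.164/0.836 = 0.19617; posterior odds 0.90677; posterior probability 0.476.

Dr. Lee: 0.237; Dr. Park: 0.476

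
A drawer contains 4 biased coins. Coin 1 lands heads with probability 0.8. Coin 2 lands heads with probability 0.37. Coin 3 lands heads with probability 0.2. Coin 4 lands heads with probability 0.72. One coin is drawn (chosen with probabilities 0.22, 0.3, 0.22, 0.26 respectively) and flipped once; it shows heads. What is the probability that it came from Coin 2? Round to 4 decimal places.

Posterior probability ≈ 0.2142

P(heads|C1) = 0.8; P(heads|C2) = 0.37; P(heads|C3) = 0.2; P(heads|C4) = 0.72.
Prior × likelihood for each source: 0.22·0.8=0.1760, 0.3·0.37=0.1110, 0.22·0.2=0.04400, 0.26·0.72=0.1872. Summing gives P(heads) = 0.51820.
P(Coin 2 | heads) = 0.1110 / 0.51820 = 0.2142.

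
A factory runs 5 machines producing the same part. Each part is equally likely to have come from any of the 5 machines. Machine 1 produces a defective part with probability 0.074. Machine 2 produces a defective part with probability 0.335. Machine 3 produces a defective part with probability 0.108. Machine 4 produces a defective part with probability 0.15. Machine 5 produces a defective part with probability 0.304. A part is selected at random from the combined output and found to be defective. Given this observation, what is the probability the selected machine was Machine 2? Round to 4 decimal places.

P(defective|M1) = 0.074; P(defective|M2) = 0.335; P(defective|M3) = 0.108; P(defective|M4) = 0.15; P(defective|M5) = 0.304.
Prior × likelihood for each source: 0.2·0.074=0.01480, 0.2·0.335=0.06700, 0.2·0.108=0.02160, 0.2·0.15=0.03000, 0.2·0.304=0.06080. Summing gives P(defective) = 0.19420.
P(Machine 2 | defective) = 0.06700 / 0.19420 = 0.3450.

Posterior probability ≈ 0.3450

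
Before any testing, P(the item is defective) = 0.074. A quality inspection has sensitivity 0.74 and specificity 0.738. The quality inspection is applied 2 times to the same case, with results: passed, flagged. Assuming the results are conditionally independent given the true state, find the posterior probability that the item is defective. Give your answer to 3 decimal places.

Let H be the event that the item is defective; start with P(H) = 0.074. P('flagged'|H) = 0.74, P('flagged'|¬H) = 0.262.
Update on result 1 ('passed'): P(H) ← 0.26·0.0740 / (0.26·0.0740 + 0.738·0.9260) = 0.019240/0.70263 = 0.0274.
Update on result 2 ('flagged'): P(H) ← 0.74·0.0274 / (0.74·0.0274 + 0.262·0.9726) = 0.020263/0.27509 = 0.0737.

Posterior P(H) ≈ 0.074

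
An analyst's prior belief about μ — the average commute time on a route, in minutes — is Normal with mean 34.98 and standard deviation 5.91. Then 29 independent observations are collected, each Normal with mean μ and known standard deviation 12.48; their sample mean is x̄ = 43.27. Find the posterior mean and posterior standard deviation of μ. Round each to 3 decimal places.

Posterior mean ≈ 42.165; posterior SD ≈ 2.158

Prior precision 1/τ₀² = 1/5.91² = 0.0286302; data precision n/σ² = 29/12.48² = 0.186195.
Posterior precision = 0.0286302 + 0.186195 = 0.214826, giving posterior SD = 1/√0.214826 = 2.158.
Posterior mean = (0.0286302·34.98 + 0.186195·43.27) / 0.214826 = 42.165.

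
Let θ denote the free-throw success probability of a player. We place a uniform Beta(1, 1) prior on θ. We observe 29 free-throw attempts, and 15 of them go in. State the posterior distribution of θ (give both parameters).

The binomial likelihood is conjugate to the Beta prior: with 15 successes and 14 failures, the posterior is Beta(1+15, 1+14) = Beta(16, 15).

Posterior: Beta(16, 15)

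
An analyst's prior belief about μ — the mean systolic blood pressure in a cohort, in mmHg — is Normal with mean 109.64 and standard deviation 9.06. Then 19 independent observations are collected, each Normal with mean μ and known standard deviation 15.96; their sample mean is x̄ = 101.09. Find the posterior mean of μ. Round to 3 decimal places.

With known σ, the Normal prior is conjugate. Weight on the data is w = (n/σ²)/(n/σ² + 1/τ₀²) = 0.0745912/(0.0745912+0.0121827) = 0.85960.
Posterior mean = w·x̄ + (1−w)·μ₀ = 0.85960·101.09 + 0.14040·109.64 = 102.290.

Posterior mean ≈ 102.290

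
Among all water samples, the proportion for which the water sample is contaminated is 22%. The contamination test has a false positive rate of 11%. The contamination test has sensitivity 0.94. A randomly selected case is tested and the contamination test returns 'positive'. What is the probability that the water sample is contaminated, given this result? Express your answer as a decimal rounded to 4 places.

P(H | E) ≈ 0.7068

Write H for 'the water sample is contaminated'. Prior odds H:¬H = 0.22/0.78 = 0.28205. For the 'positive' outcome, the likelihood ratio is 0.94/0.11 = 8.5455.
Posterior odds = 0.28205 × 8.5455 = 2.4103, so P(H|E) = 2.4103/(1+2.4103) = 0.7068.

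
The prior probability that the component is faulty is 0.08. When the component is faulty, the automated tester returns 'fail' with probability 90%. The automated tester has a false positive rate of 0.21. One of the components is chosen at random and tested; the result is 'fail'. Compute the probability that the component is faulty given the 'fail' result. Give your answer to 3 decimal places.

Let H be the event that the component is faulty. P(H) = 0.08, so P(¬H) = 0.92. With E the 'fail' result, P(E|H) = 0.9 and P(E|¬H) = 0.21.
P(E) = 0.9·0.08 + 0.21·0.92 = 0.072000 + 0.19320 = 0.26520.
By Bayes' theorem, P(H|E) = 0.072000 / 0.26520 = 0.271.

P(H | E) ≈ 0.271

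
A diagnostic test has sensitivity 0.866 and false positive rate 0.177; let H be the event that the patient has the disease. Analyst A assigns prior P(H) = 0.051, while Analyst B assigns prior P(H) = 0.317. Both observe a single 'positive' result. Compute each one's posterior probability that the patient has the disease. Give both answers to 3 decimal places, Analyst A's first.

Analyst A: 0.208; Analyst B: 0.694

The likelihood ratio for a 'positive' result is 0.866/0.177 = 4.8927.
Analyst A: prior odds 0.051/0.949 = 0.053741; posterior odds 0.26294; posterior probability 0.208.
Analyst B: prior odds 0.317/0.683 = 0.46413; posterior odds 2.2708; posterior probability 0.694.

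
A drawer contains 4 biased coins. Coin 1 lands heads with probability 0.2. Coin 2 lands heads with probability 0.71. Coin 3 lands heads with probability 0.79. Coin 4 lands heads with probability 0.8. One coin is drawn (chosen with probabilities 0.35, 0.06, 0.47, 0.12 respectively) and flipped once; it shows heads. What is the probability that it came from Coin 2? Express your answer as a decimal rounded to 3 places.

Posterior probability ≈ 0.073

Tabulate prior·likelihood by source: [1] prior 0.35, lik 0.2, product 0.07000; [2] prior 0.06, lik 0.71, product 0.04260; [3] prior 0.47, lik 0.79, product 0.3713; [4] prior 0.12, lik 0.8, product 0.09600.
Normalizing constant = 0.57990; the posterior for Coin 2 is its product over the sum, 0.04260/0.57990 = 0.073.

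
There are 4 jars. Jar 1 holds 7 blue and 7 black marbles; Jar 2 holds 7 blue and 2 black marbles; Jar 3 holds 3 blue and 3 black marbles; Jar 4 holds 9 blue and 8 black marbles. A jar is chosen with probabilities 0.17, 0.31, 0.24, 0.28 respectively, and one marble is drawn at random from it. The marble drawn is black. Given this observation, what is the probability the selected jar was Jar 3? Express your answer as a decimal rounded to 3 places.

Tabulate prior·likelihood by source: [1] prior 0.17, lik 0.5, product 0.08500; [2] prior 0.31, lik 0.2222, product 0.06889; [3] prior 0.24, lik 0.5, product 0.1200; [4] prior 0.28, lik 0.4706, product 0.1318.
Normalizing constant = 0.40565; the posterior for Jar 3 is its product over the sum, 0.1200/0.40565 = 0.296.

Posterior probability ≈ 0.296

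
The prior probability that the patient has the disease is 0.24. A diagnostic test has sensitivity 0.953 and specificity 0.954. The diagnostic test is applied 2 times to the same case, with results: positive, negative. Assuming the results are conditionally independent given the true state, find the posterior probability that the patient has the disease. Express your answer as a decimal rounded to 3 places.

Let H be the event that the patient has the disease; start with P(H) = 0.24. P('positive'|H) = 0.953, P('positive'|¬H) = 0.046.
Update on result 1 ('positive'): P(H) ← 0.953·0.2400 / (0.953·0.2400 + 0.046·0.7600) = 0.22872/0.26368 = 0.8674.
Update on result 2 ('negative'): P(H) ← 0.047·0.8674 / (0.047·0.8674 + 0.954·0.1326) = 0.040769/0.16725 = 0.2438.

Posterior P(H) ≈ 0.244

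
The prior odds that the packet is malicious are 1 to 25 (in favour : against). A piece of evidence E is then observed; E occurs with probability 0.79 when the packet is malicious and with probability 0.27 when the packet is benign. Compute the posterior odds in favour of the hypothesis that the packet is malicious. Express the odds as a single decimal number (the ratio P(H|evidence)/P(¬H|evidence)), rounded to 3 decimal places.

Prior odds = 1/25 = 0.040000.
Likelihood ratio for E = 0.79/0.27 = 2.9259.
Posterior odds = prior odds × LR = 0.11704.

Posterior odds ≈ 0.117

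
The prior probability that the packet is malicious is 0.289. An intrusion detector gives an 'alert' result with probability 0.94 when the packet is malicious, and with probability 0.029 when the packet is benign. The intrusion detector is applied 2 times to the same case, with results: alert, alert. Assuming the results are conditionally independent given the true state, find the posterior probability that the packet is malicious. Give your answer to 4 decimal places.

Posterior P(H) ≈ 0.9977

Let H be the event that the packet is malicious; start with P(H) = 0.289. P('alert'|H) = 0.94, P('alert'|¬H) = 0.029.
Update on result 1 ('alert'): P(H) ← 0.94·0.2890 / (0.94·0.2890 + 0.029·0.7110) = 0.27166/0.29228 = 0.9295.
Update on result 2 ('alert'): P(H) ← 0.94·0.9295 / (0.94·0.9295 + 0.029·0.0705) = 0.87369/0.87573 = 0.9977.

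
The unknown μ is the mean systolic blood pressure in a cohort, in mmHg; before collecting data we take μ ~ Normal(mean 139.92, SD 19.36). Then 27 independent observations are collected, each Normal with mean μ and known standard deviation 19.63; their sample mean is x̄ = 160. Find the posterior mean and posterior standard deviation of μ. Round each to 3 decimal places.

With known σ, the Normal prior is conjugate. Weight on the data is w = (n/σ²)/(n/σ² + 1/τ₀²) = 0.0700686/(0.0700686+0.00266802) = 0.96332.
Posterior mean = w·x̄ + (1−w)·μ₀ = 0.96332·160 + 0.036681·139.92 = 159.263. Posterior variance = 1/(0.0700686+0.00266802) = 13.7482, so SD = 3.708.

Posterior mean ≈ 159.263; posterior SD ≈ 3.708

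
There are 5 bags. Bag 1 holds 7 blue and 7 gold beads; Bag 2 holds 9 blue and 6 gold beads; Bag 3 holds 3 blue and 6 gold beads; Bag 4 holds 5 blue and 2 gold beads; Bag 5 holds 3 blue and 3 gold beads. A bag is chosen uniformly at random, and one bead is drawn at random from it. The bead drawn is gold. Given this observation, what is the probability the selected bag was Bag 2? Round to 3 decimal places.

Posterior probability ≈ 0.170

Tabulate prior·likelihood by source: [1] prior 0.2, lik 0.5, product 0.1000; [2] prior 0.2, lik 0.4, product 0.08000; [3] prior 0.2, lik 0.6667, product 0.1333; [4] prior 0.2, lik 0.2857, product 0.05714; [5] prior 0.2, lik 0.5, product 0.1000.
Normalizing constant = 0.47048; the posterior for Bag 2 is its product over the sum, 0.08000/0.47048 = 0.170.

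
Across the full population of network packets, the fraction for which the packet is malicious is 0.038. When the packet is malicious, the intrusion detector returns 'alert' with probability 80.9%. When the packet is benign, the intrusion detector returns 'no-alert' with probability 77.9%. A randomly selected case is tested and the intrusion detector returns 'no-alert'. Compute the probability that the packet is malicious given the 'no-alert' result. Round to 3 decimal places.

P(H | E) ≈ 0.010

Let H be the event that the packet is malicious. P(H) = 0.038, so P(¬H) = 0.962. With E the 'no-alert' result, P(E|H) = 0.191 and P(E|¬H) = 0.779.
P(E) = 0.191·0.038 + 0.779·0.962 = 0.0072580 + 0.74940 = 0.75666.
By Bayes' theorem, P(H|E) = 0.0072580 / 0.75666 = 0.010.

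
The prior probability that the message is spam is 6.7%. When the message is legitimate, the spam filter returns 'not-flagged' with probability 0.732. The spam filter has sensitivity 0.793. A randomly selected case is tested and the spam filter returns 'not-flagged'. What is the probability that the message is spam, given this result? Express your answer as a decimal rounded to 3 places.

Let H be the event that the message is spam. P(H) = 0.067, so P(¬H) = 0.933. With E the 'not-flagged' result, P(E|H) = 0.207 and P(E|¬H) = 0.732.
P(E) = 0.207·0.067 + 0.732·0.933 = 0.013869 + 0.68296 = 0.69683.
By Bayes' theorem, P(H|E) = 0.013869 / 0.69683 = 0.020.

P(H | E) ≈ 0.020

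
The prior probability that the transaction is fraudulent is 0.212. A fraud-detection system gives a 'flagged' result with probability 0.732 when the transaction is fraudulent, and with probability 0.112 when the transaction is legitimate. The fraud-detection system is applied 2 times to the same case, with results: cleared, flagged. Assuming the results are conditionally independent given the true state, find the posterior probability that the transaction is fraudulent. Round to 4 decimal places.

Posterior P(H) ≈ 0.3467

Let H be the event that the transaction is fraudulent; start with P(H) = 0.212. P('flagged'|H) = 0.732, P('flagged'|¬H) = 0.112.
Update on result 1 ('cleared'): P(H) ← 0.268·0.2120 / (0.268·0.2120 + 0.888·0.7880) = 0.056816/0.75656 = 0.0751.
Update on result 2 ('flagged'): P(H) ← 0.732·0.0751 / (0.732·0.0751 + 0.112·0.9249) = 0.054972/0.15856 = 0.3467.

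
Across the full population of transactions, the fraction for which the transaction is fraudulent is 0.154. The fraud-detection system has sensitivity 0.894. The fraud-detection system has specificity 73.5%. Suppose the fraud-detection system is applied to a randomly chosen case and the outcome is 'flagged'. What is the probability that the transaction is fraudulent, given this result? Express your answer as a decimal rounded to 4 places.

P(H | E) ≈ 0.3805

Write H for 'the transaction is fraudulent'. Prior odds H:¬H = 0.154/0.846 = 0.18203. For the 'flagged' outcome, the likelihood ratio is 0.894/0.265 = 3.3736.
Posterior odds = 0.18203 × 3.3736 = 0.61410, so P(H|E) = 0.61410/(1+0.61410) = 0.3805.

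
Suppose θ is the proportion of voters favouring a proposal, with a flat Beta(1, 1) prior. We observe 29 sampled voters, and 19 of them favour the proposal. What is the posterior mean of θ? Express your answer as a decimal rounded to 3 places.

Posterior mean ≈ 0.645

The binomial likelihood is conjugate to the Beta prior: with 19 successes and 10 failures, the posterior is Beta(1+19, 1+10) = Beta(20, 11).
Posterior mean = α/(α+β) = 20/31 = 0.645.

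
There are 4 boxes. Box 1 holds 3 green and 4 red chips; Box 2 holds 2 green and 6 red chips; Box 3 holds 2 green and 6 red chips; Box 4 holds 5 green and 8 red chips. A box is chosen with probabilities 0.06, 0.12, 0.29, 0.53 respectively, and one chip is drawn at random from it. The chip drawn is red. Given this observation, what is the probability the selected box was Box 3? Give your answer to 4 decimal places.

Posterior probability ≈ 0.3256

Tabulate prior·likelihood by source: [1] prior 0.06, lik 0.5714, product 0.03429; [2] prior 0.12, lik 0.75, product 0.09000; [3] prior 0.29, lik 0.75, product 0.2175; [4] prior 0.53, lik 0.6154, product 0.3262.
Normalizing constant = 0.66794; the posterior for Box 3 is its product over the sum, 0.2175/0.66794 = 0.3256.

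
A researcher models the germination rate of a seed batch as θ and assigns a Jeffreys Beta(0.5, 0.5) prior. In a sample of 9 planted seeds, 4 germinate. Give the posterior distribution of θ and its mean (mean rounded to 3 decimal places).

Posterior: Beta(4.5, 5.5); mean ≈ 0.450

The binomial likelihood is conjugate to the Beta prior: with 4 successes and 5 failures, the posterior is Beta(0.5+4, 0.5+5) = Beta(4.5, 5.5).
E[θ | data] = 4.5/(4.5+5.5) = 0.450.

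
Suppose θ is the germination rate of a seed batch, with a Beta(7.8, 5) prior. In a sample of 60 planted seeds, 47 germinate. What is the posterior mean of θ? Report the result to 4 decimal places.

Posterior mean ≈ 0.7527

Observing 47 successes and 13 failures updates Beta(7.8, 5) by adding the success and failure counts to the two shape parameters: α = 7.8+47 = 54.8, β = 5+13 = 18.
Posterior mean = α/(α+β) = 54.8/72.8 = 0.7527.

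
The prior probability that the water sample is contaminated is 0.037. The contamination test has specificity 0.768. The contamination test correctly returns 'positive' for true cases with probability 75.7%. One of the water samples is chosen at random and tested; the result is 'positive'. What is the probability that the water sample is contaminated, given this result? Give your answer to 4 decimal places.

P(H | E) ≈ 0.1114

Let H be the event that the water sample is contaminated. P(H) = 0.037, so P(¬H) = 0.963. With E the 'positive' result, P(E|H) = 0.757 and P(E|¬H) = 0.232.
P(E) = 0.757·0.037 + 0.232·0.963 = 0.028009 + 0.22342 = 0.25143.
By Bayes' theorem, P(H|E) = 0.028009 / 0.25143 = 0.1114.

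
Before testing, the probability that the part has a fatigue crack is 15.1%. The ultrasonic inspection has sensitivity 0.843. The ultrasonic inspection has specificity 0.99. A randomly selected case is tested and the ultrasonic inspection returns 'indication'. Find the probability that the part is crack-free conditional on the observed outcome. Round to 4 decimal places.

Write H for 'the part has a fatigue crack'. Prior odds H:¬H = 0.151/0.849 = 0.17786. For the 'indication' outcome, the likelihood ratio is 0.843/0.01 = 84.300.
Posterior odds = 0.17786 × 84.300 = 14.993, so P(H|E) = 14.993/(1+14.993) = 0.9375. Then P(¬H|E) = 1 − 0.9375 = 0.0625.

P(¬H | E) ≈ 0.0625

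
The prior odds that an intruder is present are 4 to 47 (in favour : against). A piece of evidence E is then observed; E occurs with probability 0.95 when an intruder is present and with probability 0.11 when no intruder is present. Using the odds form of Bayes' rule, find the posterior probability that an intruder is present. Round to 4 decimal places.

Posterior probability ≈ 0.4236

Prior odds = 4/47 = 0.085106.
Likelihood ratio for E = 0.95/0.11 = 8.6364.
Posterior odds = prior odds × LR = 0.73501.
Posterior probability = odds/(1+odds) = 0.73501/1.7350 = 0.4236.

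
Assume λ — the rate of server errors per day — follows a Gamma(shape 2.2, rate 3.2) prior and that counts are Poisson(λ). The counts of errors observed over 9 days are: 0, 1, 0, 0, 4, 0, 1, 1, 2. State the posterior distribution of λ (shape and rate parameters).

Total count ∑xᵢ = 9 over n = 9 days.
Gamma is conjugate to the Poisson likelihood: posterior is Gamma(shape = 2.2+9 = 11.2, rate = 3.2+9 = 12.2).

Posterior: Gamma(shape=11.2, rate=12.2)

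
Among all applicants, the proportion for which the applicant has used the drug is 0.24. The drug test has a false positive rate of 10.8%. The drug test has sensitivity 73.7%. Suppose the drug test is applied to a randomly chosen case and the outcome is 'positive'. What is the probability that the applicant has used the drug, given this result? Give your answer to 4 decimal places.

P(H | E) ≈ 0.6830

Let H be the event that the applicant has used the drug. P(H) = 0.24, so P(¬H) = 0.76. With E the 'positive' result, P(E|H) = 0.737 and P(E|¬H) = 0.108.
P(E) = 0.737·0.24 + 0.108·0.76 = 0.17688 + 0.082080 = 0.25896.
By Bayes' theorem, P(H|E) = 0.17688 / 0.25896 = 0.6830.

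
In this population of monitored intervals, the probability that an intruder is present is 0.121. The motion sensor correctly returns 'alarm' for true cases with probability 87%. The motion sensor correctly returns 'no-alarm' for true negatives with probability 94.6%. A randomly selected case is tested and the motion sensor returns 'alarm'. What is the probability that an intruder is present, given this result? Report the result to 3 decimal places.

P(H | E) ≈ 0.689

Let H be the event that an intruder is present. P(H) = 0.121, so P(¬H) = 0.879. With E the 'alarm' result, P(E|H) = 0.87 and P(E|¬H) = 0.054.
P(E) = 0.87·0.121 + 0.054·0.879 = 0.10527 + 0.047466 = 0.15274.
By Bayes' theorem, P(H|E) = 0.10527 / 0.15274 = 0.689.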